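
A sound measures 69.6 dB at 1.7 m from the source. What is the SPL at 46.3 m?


Given values:
  SPL1 = 69.6 dB, r1 = 1.7 m, r2 = 46.3 m
Formula: SPL2 = SPL1 - 20 * log10(r2 / r1)
Compute ratio: r2 / r1 = 46.3 / 1.7 = 27.2353
Compute log10: log10(27.2353) = 1.435132
Compute drop: 20 * 1.435132 = 28.7026
SPL2 = 69.6 - 28.7026 = 40.9

40.9 dB


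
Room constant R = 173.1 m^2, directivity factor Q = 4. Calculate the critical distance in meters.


Given values:
  R = 173.1 m^2, Q = 4
Formula: d_c = 0.141 * sqrt(Q * R)
Compute Q * R = 4 * 173.1 = 692.4
Compute sqrt(692.4) = 26.3135
d_c = 0.141 * 26.3135 = 3.71

3.71 m


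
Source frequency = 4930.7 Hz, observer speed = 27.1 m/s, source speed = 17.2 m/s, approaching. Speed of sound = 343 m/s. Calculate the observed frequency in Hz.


Given values:
  f_s = 4930.7 Hz, v_o = 27.1 m/s, v_s = 17.2 m/s
  Direction: approaching
Formula: f_o = f_s * (c + v_o) / (c - v_s)
Numerator: c + v_o = 343 + 27.1 = 370.1
Denominator: c - v_s = 343 - 17.2 = 325.8
f_o = 4930.7 * 370.1 / 325.8 = 5601.14

5601.14 Hz


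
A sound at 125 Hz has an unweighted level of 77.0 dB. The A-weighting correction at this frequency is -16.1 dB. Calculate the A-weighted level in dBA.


Given values:
  SPL = 77.0 dB
  A-weighting at 125 Hz = -16.1 dB
Formula: L_A = SPL + A_weight
L_A = 77.0 + (-16.1)
L_A = 60.9

60.9 dBA


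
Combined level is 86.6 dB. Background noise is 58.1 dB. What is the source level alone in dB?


Given values:
  L_total = 86.6 dB, L_bg = 58.1 dB
Formula: L_source = 10 * log10(10^(L_total/10) - 10^(L_bg/10))
Convert to linear:
  10^(86.6/10) = 457088189.6149
  10^(58.1/10) = 645654.229
Difference: 457088189.6149 - 645654.229 = 456442535.3859
L_source = 10 * log10(456442535.3859) = 86.59

86.59 dB


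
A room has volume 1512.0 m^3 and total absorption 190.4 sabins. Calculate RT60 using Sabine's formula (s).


Given values:
  V = 1512.0 m^3
  A = 190.4 sabins
Formula: RT60 = 0.161 * V / A
Numerator: 0.161 * 1512.0 = 243.432
RT60 = 243.432 / 190.4 = 1.279

1.279 s


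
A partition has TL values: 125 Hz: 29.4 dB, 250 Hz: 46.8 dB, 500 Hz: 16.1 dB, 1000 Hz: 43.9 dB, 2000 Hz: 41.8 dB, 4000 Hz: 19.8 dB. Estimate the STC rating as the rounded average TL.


Given TL values at each frequency:
  125 Hz: 29.4 dB
  250 Hz: 46.8 dB
  500 Hz: 16.1 dB
  1000 Hz: 43.9 dB
  2000 Hz: 41.8 dB
  4000 Hz: 19.8 dB
Formula: STC ~ round(average of TL values)
Sum = 29.4 + 46.8 + 16.1 + 43.9 + 41.8 + 19.8 = 197.8
Average = 197.8 / 6 = 32.97
Rounded: 33

33


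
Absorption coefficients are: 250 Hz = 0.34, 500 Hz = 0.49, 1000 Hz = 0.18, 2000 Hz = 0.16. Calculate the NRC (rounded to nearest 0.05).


Given values:
  a_250 = 0.34, a_500 = 0.49
  a_1000 = 0.18, a_2000 = 0.16
Formula: NRC = (a250 + a500 + a1000 + a2000) / 4
Sum = 0.34 + 0.49 + 0.18 + 0.16 = 1.17
NRC = 1.17 / 4 = 0.2925
Rounded to nearest 0.05: 0.3

0.3


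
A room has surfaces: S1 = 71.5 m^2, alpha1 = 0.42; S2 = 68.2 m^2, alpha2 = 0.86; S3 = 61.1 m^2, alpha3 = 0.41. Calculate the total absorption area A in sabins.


Given surfaces:
  Surface 1: 71.5 * 0.42 = 30.03
  Surface 2: 68.2 * 0.86 = 58.652
  Surface 3: 61.1 * 0.41 = 25.051
Formula: A = sum(Si * alpha_i)
A = 30.03 + 58.652 + 25.051
A = 113.73

113.73 sabins


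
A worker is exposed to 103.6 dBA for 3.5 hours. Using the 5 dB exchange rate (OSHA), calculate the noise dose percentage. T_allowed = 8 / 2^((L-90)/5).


Given values:
  L = 103.6 dBA, T = 3.5 hours
Formula: T_allowed = 8 / 2^((L - 90) / 5)
Compute exponent: (103.6 - 90) / 5 = 2.72
Compute 2^(2.72) = 6.588728
T_allowed = 8 / 6.588728 = 1.214195 hours
Dose = (T / T_allowed) * 100
Dose = (3.5 / 1.214195) * 100 = 288.26

288.26 %


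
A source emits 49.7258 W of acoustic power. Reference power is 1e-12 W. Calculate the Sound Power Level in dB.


Given values:
  W = 49.7258 W
  W_ref = 1e-12 W
Formula: SWL = 10 * log10(W / W_ref)
Compute ratio: W / W_ref = 49725800000000
Compute log10: log10(49725800000000) = 13.696582
Multiply: SWL = 10 * 13.696582 = 136.97

136.97 dB


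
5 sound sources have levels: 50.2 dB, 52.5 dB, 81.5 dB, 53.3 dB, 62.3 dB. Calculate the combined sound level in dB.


Formula: L_total = 10 * log10( sum(10^(Li/10)) )
  Source 1: 10^(50.2/10) = 104712.8548
  Source 2: 10^(52.5/10) = 177827.941
  Source 3: 10^(81.5/10) = 141253754.4623
  Source 4: 10^(53.3/10) = 213796.209
  Source 5: 10^(62.3/10) = 1698243.6525
Sum of linear values = 143448335.1196
L_total = 10 * log10(143448335.1196) = 81.57

81.57 dB


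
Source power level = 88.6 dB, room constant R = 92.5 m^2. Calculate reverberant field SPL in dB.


Given values:
  Lw = 88.6 dB, R = 92.5 m^2
Formula: SPL = Lw + 10 * log10(4 / R)
Compute 4 / R = 4 / 92.5 = 0.043243
Compute 10 * log10(0.043243) = -13.6408
SPL = 88.6 + (-13.6408) = 74.96

74.96 dB


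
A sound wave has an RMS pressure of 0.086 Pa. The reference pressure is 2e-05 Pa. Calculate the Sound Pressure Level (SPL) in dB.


Given values:
  p = 0.086 Pa
  p_ref = 2e-05 Pa
Formula: SPL = 20 * log10(p / p_ref)
Compute ratio: p / p_ref = 0.086 / 2e-05 = 4300
Compute log10: log10(4300) = 3.633468
Multiply: SPL = 20 * 3.633468 = 72.67

72.67 dB


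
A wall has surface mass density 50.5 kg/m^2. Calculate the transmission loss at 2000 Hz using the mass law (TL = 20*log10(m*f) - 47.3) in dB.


Given values:
  m = 50.5 kg/m^2, f = 2000 Hz
Formula: TL = 20 * log10(m * f) - 47.3
Compute m * f = 50.5 * 2000 = 101000.0
Compute log10(101000.0) = 5.004321
Compute 20 * 5.004321 = 100.0864
TL = 100.0864 - 47.3 = 52.79

52.79 dB


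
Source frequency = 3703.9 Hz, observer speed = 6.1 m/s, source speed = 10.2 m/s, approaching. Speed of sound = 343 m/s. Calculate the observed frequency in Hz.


Given values:
  f_s = 3703.9 Hz, v_o = 6.1 m/s, v_s = 10.2 m/s
  Direction: approaching
Formula: f_o = f_s * (c + v_o) / (c - v_s)
Numerator: c + v_o = 343 + 6.1 = 349.1
Denominator: c - v_s = 343 - 10.2 = 332.8
f_o = 3703.9 * 349.1 / 332.8 = 3885.31

3885.31 Hz


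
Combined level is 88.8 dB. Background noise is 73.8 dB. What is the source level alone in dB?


Given values:
  L_total = 88.8 dB, L_bg = 73.8 dB
Formula: L_source = 10 * log10(10^(L_total/10) - 10^(L_bg/10))
Convert to linear:
  10^(88.8/10) = 758577575.0292
  10^(73.8/10) = 23988329.1902
Difference: 758577575.0292 - 23988329.1902 = 734589245.839
L_source = 10 * log10(734589245.839) = 88.66

88.66 dB


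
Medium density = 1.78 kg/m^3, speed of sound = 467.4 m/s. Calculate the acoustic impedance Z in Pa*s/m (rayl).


Given values:
  rho = 1.78 kg/m^3
  c = 467.4 m/s
Formula: Z = rho * c
Z = 1.78 * 467.4
Z = 831.97

831.97 rayl


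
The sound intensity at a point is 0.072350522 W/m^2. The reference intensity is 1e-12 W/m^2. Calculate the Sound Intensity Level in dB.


Given values:
  I = 0.072350522 W/m^2
  I_ref = 1e-12 W/m^2
Formula: SIL = 10 * log10(I / I_ref)
Compute ratio: I / I_ref = 72350522000
Compute log10: log10(72350522000) = 10.859442
Multiply: SIL = 10 * 10.859442 = 108.59

108.59 dB


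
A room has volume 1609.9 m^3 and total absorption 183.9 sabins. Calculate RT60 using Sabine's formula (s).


Given values:
  V = 1609.9 m^3
  A = 183.9 sabins
Formula: RT60 = 0.161 * V / A
Numerator: 0.161 * 1609.9 = 259.1939
RT60 = 259.1939 / 183.9 = 1.409

1.409 s


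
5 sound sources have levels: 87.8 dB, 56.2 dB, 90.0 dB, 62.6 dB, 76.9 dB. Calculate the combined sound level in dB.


Formula: L_total = 10 * log10( sum(10^(Li/10)) )
  Source 1: 10^(87.8/10) = 602559586.0744
  Source 2: 10^(56.2/10) = 416869.3835
  Source 3: 10^(90.0/10) = 1000000000.0
  Source 4: 10^(62.6/10) = 1819700.8586
  Source 5: 10^(76.9/10) = 48977881.9368
Sum of linear values = 1653774038.2533
L_total = 10 * log10(1653774038.2533) = 92.18

92.18 dB


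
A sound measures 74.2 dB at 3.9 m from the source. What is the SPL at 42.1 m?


Given values:
  SPL1 = 74.2 dB, r1 = 3.9 m, r2 = 42.1 m
Formula: SPL2 = SPL1 - 20 * log10(r2 / r1)
Compute ratio: r2 / r1 = 42.1 / 3.9 = 10.7949
Compute log10: log10(10.7949) = 1.033219
Compute drop: 20 * 1.033219 = 20.6644
SPL2 = 74.2 - 20.6644 = 53.54

53.54 dB


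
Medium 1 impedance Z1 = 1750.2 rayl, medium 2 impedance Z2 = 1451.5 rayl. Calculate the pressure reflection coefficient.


Given values:
  Z1 = 1750.2 rayl, Z2 = 1451.5 rayl
Formula: R = (Z2 - Z1) / (Z2 + Z1)
Numerator: Z2 - Z1 = 1451.5 - 1750.2 = -298.7
Denominator: Z2 + Z1 = 1451.5 + 1750.2 = 3201.7
R = -298.7 / 3201.7 = -0.0933

-0.0933


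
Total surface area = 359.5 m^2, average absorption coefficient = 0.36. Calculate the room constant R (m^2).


Given values:
  S = 359.5 m^2, alpha = 0.36
Formula: R = S * alpha / (1 - alpha)
Numerator: 359.5 * 0.36 = 129.42
Denominator: 1 - 0.36 = 0.64
R = 129.42 / 0.64 = 202.22

202.22 m^2


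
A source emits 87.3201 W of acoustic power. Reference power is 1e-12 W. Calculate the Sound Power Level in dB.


Given values:
  W = 87.3201 W
  W_ref = 1e-12 W
Formula: SWL = 10 * log10(W / W_ref)
Compute ratio: W / W_ref = 87320100000000
Compute log10: log10(87320100000000) = 13.941114
Multiply: SWL = 10 * 13.941114 = 139.41

139.41 dB


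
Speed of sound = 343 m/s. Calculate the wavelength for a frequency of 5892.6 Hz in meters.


Given values:
  c = 343 m/s, f = 5892.6 Hz
Formula: lambda = c / f
lambda = 343 / 5892.6
lambda = 0.0582

0.0582 m


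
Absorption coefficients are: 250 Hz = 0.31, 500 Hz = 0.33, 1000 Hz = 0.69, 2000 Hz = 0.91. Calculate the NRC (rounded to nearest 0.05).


Given values:
  a_250 = 0.31, a_500 = 0.33
  a_1000 = 0.69, a_2000 = 0.91
Formula: NRC = (a250 + a500 + a1000 + a2000) / 4
Sum = 0.31 + 0.33 + 0.69 + 0.91 = 2.24
NRC = 2.24 / 4 = 0.56
Rounded to nearest 0.05: 0.55

0.55


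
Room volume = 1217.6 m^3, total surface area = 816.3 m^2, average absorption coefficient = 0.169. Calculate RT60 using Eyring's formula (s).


Given values:
  V = 1217.6 m^3, S = 816.3 m^2, alpha = 0.169
Formula: RT60 = 0.161 * V / (-S * ln(1 - alpha))
Compute ln(1 - 0.169) = ln(0.831) = -0.185125
Denominator: -816.3 * -0.185125 = 151.1175
Numerator: 0.161 * 1217.6 = 196.0336
RT60 = 196.0336 / 151.1175 = 1.297

1.297 s


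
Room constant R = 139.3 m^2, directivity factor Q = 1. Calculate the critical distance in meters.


Given values:
  R = 139.3 m^2, Q = 1
Formula: d_c = 0.141 * sqrt(Q * R)
Compute Q * R = 1 * 139.3 = 139.3
Compute sqrt(139.3) = 11.8025
d_c = 0.141 * 11.8025 = 1.664

1.664 m


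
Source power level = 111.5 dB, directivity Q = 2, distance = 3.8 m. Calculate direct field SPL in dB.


Given values:
  Lw = 111.5 dB, Q = 2, r = 3.8 m
Formula: SPL = Lw + 10 * log10(Q / (4 * pi * r^2))
Compute 4 * pi * r^2 = 4 * pi * 3.8^2 = 181.4584
Compute Q / denom = 2 / 181.4584 = 0.01102181
Compute 10 * log10(0.01102181) = -19.5775
SPL = 111.5 + (-19.5775) = 91.92

91.92 dB


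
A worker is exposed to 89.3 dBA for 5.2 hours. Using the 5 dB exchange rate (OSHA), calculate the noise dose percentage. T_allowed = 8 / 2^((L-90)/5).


Given values:
  L = 89.3 dBA, T = 5.2 hours
Formula: T_allowed = 8 / 2^((L - 90) / 5)
Compute exponent: (89.3 - 90) / 5 = -0.14
Compute 2^(-0.14) = 0.907519
T_allowed = 8 / 0.907519 = 8.815242 hours
Dose = (T / T_allowed) * 100
Dose = (5.2 / 8.815242) * 100 = 58.99

58.99 %


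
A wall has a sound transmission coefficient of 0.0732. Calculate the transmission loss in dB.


Given values:
  tau = 0.0732
Formula: TL = 10 * log10(1 / tau)
Compute 1 / tau = 1 / 0.0732 = 13.6612
Compute log10(13.6612) = 1.135489
TL = 10 * 1.135489 = 11.35

11.35 dB


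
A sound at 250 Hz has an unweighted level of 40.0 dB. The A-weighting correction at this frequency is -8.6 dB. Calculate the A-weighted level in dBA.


Given values:
  SPL = 40.0 dB
  A-weighting at 250 Hz = -8.6 dB
Formula: L_A = SPL + A_weight
L_A = 40.0 + (-8.6)
L_A = 31.4

31.4 dBA


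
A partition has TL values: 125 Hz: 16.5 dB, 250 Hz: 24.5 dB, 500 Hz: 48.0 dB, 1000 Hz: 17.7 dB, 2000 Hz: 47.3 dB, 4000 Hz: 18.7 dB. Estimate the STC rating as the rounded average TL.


Given TL values at each frequency:
  125 Hz: 16.5 dB
  250 Hz: 24.5 dB
  500 Hz: 48.0 dB
  1000 Hz: 17.7 dB
  2000 Hz: 47.3 dB
  4000 Hz: 18.7 dB
Formula: STC ~ round(average of TL values)
Sum = 16.5 + 24.5 + 48.0 + 17.7 + 47.3 + 18.7 = 172.7
Average = 172.7 / 6 = 28.78
Rounded: 29

29


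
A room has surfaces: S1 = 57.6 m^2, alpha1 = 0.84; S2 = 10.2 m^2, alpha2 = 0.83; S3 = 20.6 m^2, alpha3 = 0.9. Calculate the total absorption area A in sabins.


Given surfaces:
  Surface 1: 57.6 * 0.84 = 48.384
  Surface 2: 10.2 * 0.83 = 8.466
  Surface 3: 20.6 * 0.9 = 18.54
Formula: A = sum(Si * alpha_i)
A = 48.384 + 8.466 + 18.54
A = 75.39

75.39 sabins


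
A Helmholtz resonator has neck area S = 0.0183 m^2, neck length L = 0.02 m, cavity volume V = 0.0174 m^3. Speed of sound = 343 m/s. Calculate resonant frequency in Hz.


Given values:
  S = 0.0183 m^2, L = 0.02 m, V = 0.0174 m^3, c = 343 m/s
Formula: f = (c / (2*pi)) * sqrt(S / (V * L))
Compute V * L = 0.0174 * 0.02 = 0.000348
Compute S / (V * L) = 0.0183 / 0.000348 = 52.5862
Compute sqrt(52.5862) = 7.251634
Compute c / (2*pi) = 343 / 6.283185 = 54.590148
f = 54.590148 * 7.251634 = 395.87

395.87 Hz


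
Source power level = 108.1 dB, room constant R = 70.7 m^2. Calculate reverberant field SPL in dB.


Given values:
  Lw = 108.1 dB, R = 70.7 m^2
Formula: SPL = Lw + 10 * log10(4 / R)
Compute 4 / R = 4 / 70.7 = 0.056577
Compute 10 * log10(0.056577) = -12.4736
SPL = 108.1 + (-12.4736) = 95.63

95.63 dB


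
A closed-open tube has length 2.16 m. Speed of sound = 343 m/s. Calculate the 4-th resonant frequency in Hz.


Given values:
  Tube type: closed-open, L = 2.16 m, c = 343 m/s, n = 4
Formula: f_n = (2n - 1) * c / (4 * L)
Compute 2n - 1 = 2*4 - 1 = 7
Compute 4 * L = 4 * 2.16 = 8.64
f = 7 * 343 / 8.64
f = 277.89

277.89 Hz


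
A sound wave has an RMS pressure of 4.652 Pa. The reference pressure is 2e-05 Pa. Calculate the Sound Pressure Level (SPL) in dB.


Given values:
  p = 4.652 Pa
  p_ref = 2e-05 Pa
Formula: SPL = 20 * log10(p / p_ref)
Compute ratio: p / p_ref = 4.652 / 2e-05 = 232600
Compute log10: log10(232600) = 5.36661
Multiply: SPL = 20 * 5.36661 = 107.33

107.33 dB


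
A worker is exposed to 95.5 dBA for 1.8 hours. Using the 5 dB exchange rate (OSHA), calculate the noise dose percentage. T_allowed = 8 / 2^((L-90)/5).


Given values:
  L = 95.5 dBA, T = 1.8 hours
Formula: T_allowed = 8 / 2^((L - 90) / 5)
Compute exponent: (95.5 - 90) / 5 = 1.1
Compute 2^(1.1) = 2.143547
T_allowed = 8 / 2.143547 = 3.732132 hours
Dose = (T / T_allowed) * 100
Dose = (1.8 / 3.732132) * 100 = 48.23

48.23 %


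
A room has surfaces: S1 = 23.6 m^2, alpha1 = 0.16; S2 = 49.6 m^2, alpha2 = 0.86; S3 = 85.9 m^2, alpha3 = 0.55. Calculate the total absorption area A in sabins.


Given surfaces:
  Surface 1: 23.6 * 0.16 = 3.776
  Surface 2: 49.6 * 0.86 = 42.656
  Surface 3: 85.9 * 0.55 = 47.245
Formula: A = sum(Si * alpha_i)
A = 3.776 + 42.656 + 47.245
A = 93.68

93.68 sabins


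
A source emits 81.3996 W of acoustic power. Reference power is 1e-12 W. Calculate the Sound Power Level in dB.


Given values:
  W = 81.3996 W
  W_ref = 1e-12 W
Formula: SWL = 10 * log10(W / W_ref)
Compute ratio: W / W_ref = 81399600000000
Compute log10: log10(81399600000000) = 13.910622
Multiply: SWL = 10 * 13.910622 = 139.11

139.11 dB


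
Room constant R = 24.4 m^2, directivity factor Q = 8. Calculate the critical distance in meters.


Given values:
  R = 24.4 m^2, Q = 8
Formula: d_c = 0.141 * sqrt(Q * R)
Compute Q * R = 8 * 24.4 = 195.2
Compute sqrt(195.2) = 13.9714
d_c = 0.141 * 13.9714 = 1.97

1.97 m


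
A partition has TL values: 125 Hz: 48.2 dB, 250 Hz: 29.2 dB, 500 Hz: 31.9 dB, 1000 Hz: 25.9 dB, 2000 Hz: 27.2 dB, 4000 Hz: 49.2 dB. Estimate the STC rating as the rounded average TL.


Given TL values at each frequency:
  125 Hz: 48.2 dB
  250 Hz: 29.2 dB
  500 Hz: 31.9 dB
  1000 Hz: 25.9 dB
  2000 Hz: 27.2 dB
  4000 Hz: 49.2 dB
Formula: STC ~ round(average of TL values)
Sum = 48.2 + 29.2 + 31.9 + 25.9 + 27.2 + 49.2 = 211.6
Average = 211.6 / 6 = 35.27
Rounded: 35

35


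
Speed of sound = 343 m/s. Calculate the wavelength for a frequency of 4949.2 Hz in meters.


Given values:
  c = 343 m/s, f = 4949.2 Hz
Formula: lambda = c / f
lambda = 343 / 4949.2
lambda = 0.0693

0.0693 m


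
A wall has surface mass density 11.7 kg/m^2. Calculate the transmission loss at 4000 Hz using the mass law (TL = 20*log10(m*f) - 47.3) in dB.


Given values:
  m = 11.7 kg/m^2, f = 4000 Hz
Formula: TL = 20 * log10(m * f) - 47.3
Compute m * f = 11.7 * 4000 = 46800.0
Compute log10(46800.0) = 4.670246
Compute 20 * 4.670246 = 93.4049
TL = 93.4049 - 47.3 = 46.1

46.1 dB


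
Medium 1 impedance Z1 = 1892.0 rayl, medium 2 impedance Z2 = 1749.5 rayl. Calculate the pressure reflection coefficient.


Given values:
  Z1 = 1892.0 rayl, Z2 = 1749.5 rayl
Formula: R = (Z2 - Z1) / (Z2 + Z1)
Numerator: Z2 - Z1 = 1749.5 - 1892.0 = -142.5
Denominator: Z2 + Z1 = 1749.5 + 1892.0 = 3641.5
R = -142.5 / 3641.5 = -0.0391

-0.0391


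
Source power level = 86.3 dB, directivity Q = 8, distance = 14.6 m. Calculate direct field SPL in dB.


Given values:
  Lw = 86.3 dB, Q = 8, r = 14.6 m
Formula: SPL = Lw + 10 * log10(Q / (4 * pi * r^2))
Compute 4 * pi * r^2 = 4 * pi * 14.6^2 = 2678.6476
Compute Q / denom = 8 / 2678.6476 = 0.00298658
Compute 10 * log10(0.00298658) = -25.2483
SPL = 86.3 + (-25.2483) = 61.05

61.05 dB


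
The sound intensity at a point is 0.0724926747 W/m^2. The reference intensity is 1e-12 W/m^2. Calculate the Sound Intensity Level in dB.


Given values:
  I = 0.0724926747 W/m^2
  I_ref = 1e-12 W/m^2
Formula: SIL = 10 * log10(I / I_ref)
Compute ratio: I / I_ref = 72492674700
Compute log10: log10(72492674700) = 10.860294
Multiply: SIL = 10 * 10.860294 = 108.6

108.6 dB


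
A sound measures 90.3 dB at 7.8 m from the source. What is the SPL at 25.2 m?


Given values:
  SPL1 = 90.3 dB, r1 = 7.8 m, r2 = 25.2 m
Formula: SPL2 = SPL1 - 20 * log10(r2 / r1)
Compute ratio: r2 / r1 = 25.2 / 7.8 = 3.2308
Compute log10: log10(3.2308) = 0.50931
Compute drop: 20 * 0.50931 = 10.1862
SPL2 = 90.3 - 10.1862 = 80.11

80.11 dB


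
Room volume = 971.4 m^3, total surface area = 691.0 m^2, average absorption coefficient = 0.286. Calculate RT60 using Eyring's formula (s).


Given values:
  V = 971.4 m^3, S = 691.0 m^2, alpha = 0.286
Formula: RT60 = 0.161 * V / (-S * ln(1 - alpha))
Compute ln(1 - 0.286) = ln(0.714) = -0.336872
Denominator: -691.0 * -0.336872 = 232.7786
Numerator: 0.161 * 971.4 = 156.3954
RT60 = 156.3954 / 232.7786 = 0.672

0.672 s


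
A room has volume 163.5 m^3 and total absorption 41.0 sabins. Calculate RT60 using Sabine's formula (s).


Given values:
  V = 163.5 m^3
  A = 41.0 sabins
Formula: RT60 = 0.161 * V / A
Numerator: 0.161 * 163.5 = 26.3235
RT60 = 26.3235 / 41.0 = 0.642

0.642 s


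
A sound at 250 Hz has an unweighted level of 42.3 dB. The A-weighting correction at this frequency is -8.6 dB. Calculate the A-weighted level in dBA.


Given values:
  SPL = 42.3 dB
  A-weighting at 250 Hz = -8.6 dB
Formula: L_A = SPL + A_weight
L_A = 42.3 + (-8.6)
L_A = 33.7

33.7 dBA


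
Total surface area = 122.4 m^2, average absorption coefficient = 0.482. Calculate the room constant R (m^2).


Given values:
  S = 122.4 m^2, alpha = 0.482
Formula: R = S * alpha / (1 - alpha)
Numerator: 122.4 * 0.482 = 58.9968
Denominator: 1 - 0.482 = 0.518
R = 58.9968 / 0.518 = 113.89

113.89 m^2


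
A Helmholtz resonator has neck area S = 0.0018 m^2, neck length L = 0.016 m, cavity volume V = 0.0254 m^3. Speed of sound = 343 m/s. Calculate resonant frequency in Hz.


Given values:
  S = 0.0018 m^2, L = 0.016 m, V = 0.0254 m^3, c = 343 m/s
Formula: f = (c / (2*pi)) * sqrt(S / (V * L))
Compute V * L = 0.0254 * 0.016 = 0.0004064
Compute S / (V * L) = 0.0018 / 0.0004064 = 4.4291
Compute sqrt(4.4291) = 2.104543
Compute c / (2*pi) = 343 / 6.283185 = 54.590148
f = 54.590148 * 2.104543 = 114.89

114.89 Hz


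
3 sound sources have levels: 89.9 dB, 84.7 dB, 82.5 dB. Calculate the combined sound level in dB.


Formula: L_total = 10 * log10( sum(10^(Li/10)) )
  Source 1: 10^(89.9/10) = 977237220.9558
  Source 2: 10^(84.7/10) = 295120922.6666
  Source 3: 10^(82.5/10) = 177827941.0039
Sum of linear values = 1450186084.6263
L_total = 10 * log10(1450186084.6263) = 91.61

91.61 dB


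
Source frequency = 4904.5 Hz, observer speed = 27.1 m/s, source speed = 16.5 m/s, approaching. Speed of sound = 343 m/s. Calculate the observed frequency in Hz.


Given values:
  f_s = 4904.5 Hz, v_o = 27.1 m/s, v_s = 16.5 m/s
  Direction: approaching
Formula: f_o = f_s * (c + v_o) / (c - v_s)
Numerator: c + v_o = 343 + 27.1 = 370.1
Denominator: c - v_s = 343 - 16.5 = 326.5
f_o = 4904.5 * 370.1 / 326.5 = 5559.43

5559.43 Hz


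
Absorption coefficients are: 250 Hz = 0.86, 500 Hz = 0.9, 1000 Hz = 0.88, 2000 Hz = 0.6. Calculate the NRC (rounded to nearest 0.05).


Given values:
  a_250 = 0.86, a_500 = 0.9
  a_1000 = 0.88, a_2000 = 0.6
Formula: NRC = (a250 + a500 + a1000 + a2000) / 4
Sum = 0.86 + 0.9 + 0.88 + 0.6 = 3.24
NRC = 3.24 / 4 = 0.81
Rounded to nearest 0.05: 0.8

0.8


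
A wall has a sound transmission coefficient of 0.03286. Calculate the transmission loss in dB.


Given values:
  tau = 0.03286
Formula: TL = 10 * log10(1 / tau)
Compute 1 / tau = 1 / 0.03286 = 30.4321
Compute log10(30.4321) = 1.483332
TL = 10 * 1.483332 = 14.83

14.83 dB


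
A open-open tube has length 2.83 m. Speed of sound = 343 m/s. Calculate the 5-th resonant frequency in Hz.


Given values:
  Tube type: open-open, L = 2.83 m, c = 343 m/s, n = 5
Formula: f_n = n * c / (2 * L)
Compute 2 * L = 2 * 2.83 = 5.66
f = 5 * 343 / 5.66
f = 303.0

303.0 Hz


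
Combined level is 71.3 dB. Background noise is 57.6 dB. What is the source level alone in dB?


Given values:
  L_total = 71.3 dB, L_bg = 57.6 dB
Formula: L_source = 10 * log10(10^(L_total/10) - 10^(L_bg/10))
Convert to linear:
  10^(71.3/10) = 13489628.8259
  10^(57.6/10) = 575439.9373
Difference: 13489628.8259 - 575439.9373 = 12914188.8886
L_source = 10 * log10(12914188.8886) = 71.11

71.11 dB


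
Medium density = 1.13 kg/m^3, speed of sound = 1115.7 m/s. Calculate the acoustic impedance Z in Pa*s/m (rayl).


Given values:
  rho = 1.13 kg/m^3
  c = 1115.7 m/s
Formula: Z = rho * c
Z = 1.13 * 1115.7
Z = 1260.74

1260.74 rayl


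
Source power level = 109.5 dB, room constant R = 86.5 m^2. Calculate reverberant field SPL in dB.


Given values:
  Lw = 109.5 dB, R = 86.5 m^2
Formula: SPL = Lw + 10 * log10(4 / R)
Compute 4 / R = 4 / 86.5 = 0.046243
Compute 10 * log10(0.046243) = -13.3495
SPL = 109.5 + (-13.3495) = 96.15

96.15 dB


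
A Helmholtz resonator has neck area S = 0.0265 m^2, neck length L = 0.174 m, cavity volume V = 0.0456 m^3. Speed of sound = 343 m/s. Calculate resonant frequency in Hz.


Given values:
  S = 0.0265 m^2, L = 0.174 m, V = 0.0456 m^3, c = 343 m/s
Formula: f = (c / (2*pi)) * sqrt(S / (V * L))
Compute V * L = 0.0456 * 0.174 = 0.0079344
Compute S / (V * L) = 0.0265 / 0.0079344 = 3.3399
Compute sqrt(3.3399) = 1.827539
Compute c / (2*pi) = 343 / 6.283185 = 54.590148
f = 54.590148 * 1.827539 = 99.77

99.77 Hz


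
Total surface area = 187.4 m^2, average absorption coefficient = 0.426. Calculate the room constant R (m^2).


Given values:
  S = 187.4 m^2, alpha = 0.426
Formula: R = S * alpha / (1 - alpha)
Numerator: 187.4 * 0.426 = 79.8324
Denominator: 1 - 0.426 = 0.574
R = 79.8324 / 0.574 = 139.08

139.08 m^2


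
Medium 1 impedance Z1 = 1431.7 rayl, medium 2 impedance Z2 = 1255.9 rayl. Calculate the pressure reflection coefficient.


Given values:
  Z1 = 1431.7 rayl, Z2 = 1255.9 rayl
Formula: R = (Z2 - Z1) / (Z2 + Z1)
Numerator: Z2 - Z1 = 1255.9 - 1431.7 = -175.8
Denominator: Z2 + Z1 = 1255.9 + 1431.7 = 2687.6
R = -175.8 / 2687.6 = -0.0654

-0.0654


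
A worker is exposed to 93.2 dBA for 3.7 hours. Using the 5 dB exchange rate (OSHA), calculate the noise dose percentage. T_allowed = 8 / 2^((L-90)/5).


Given values:
  L = 93.2 dBA, T = 3.7 hours
Formula: T_allowed = 8 / 2^((L - 90) / 5)
Compute exponent: (93.2 - 90) / 5 = 0.64
Compute 2^(0.64) = 1.558329
T_allowed = 8 / 1.558329 = 5.133704 hours
Dose = (T / T_allowed) * 100
Dose = (3.7 / 5.133704) * 100 = 72.07

72.07 %


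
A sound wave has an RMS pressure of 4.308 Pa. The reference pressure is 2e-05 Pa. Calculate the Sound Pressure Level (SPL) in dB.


Given values:
  p = 4.308 Pa
  p_ref = 2e-05 Pa
Formula: SPL = 20 * log10(p / p_ref)
Compute ratio: p / p_ref = 4.308 / 2e-05 = 215400
Compute log10: log10(215400) = 5.333246
Multiply: SPL = 20 * 5.333246 = 106.66

106.66 dB


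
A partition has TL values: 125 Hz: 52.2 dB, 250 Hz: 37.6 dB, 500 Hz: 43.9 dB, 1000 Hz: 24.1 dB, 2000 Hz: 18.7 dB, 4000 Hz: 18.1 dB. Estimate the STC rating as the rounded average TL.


Given TL values at each frequency:
  125 Hz: 52.2 dB
  250 Hz: 37.6 dB
  500 Hz: 43.9 dB
  1000 Hz: 24.1 dB
  2000 Hz: 18.7 dB
  4000 Hz: 18.1 dB
Formula: STC ~ round(average of TL values)
Sum = 52.2 + 37.6 + 43.9 + 24.1 + 18.7 + 18.1 = 194.6
Average = 194.6 / 6 = 32.43
Rounded: 32

32


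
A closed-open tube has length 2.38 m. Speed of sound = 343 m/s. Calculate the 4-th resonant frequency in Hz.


Given values:
  Tube type: closed-open, L = 2.38 m, c = 343 m/s, n = 4
Formula: f_n = (2n - 1) * c / (4 * L)
Compute 2n - 1 = 2*4 - 1 = 7
Compute 4 * L = 4 * 2.38 = 9.52
f = 7 * 343 / 9.52
f = 252.21

252.21 Hz


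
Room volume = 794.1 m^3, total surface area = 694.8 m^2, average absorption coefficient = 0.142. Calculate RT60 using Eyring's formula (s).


Given values:
  V = 794.1 m^3, S = 694.8 m^2, alpha = 0.142
Formula: RT60 = 0.161 * V / (-S * ln(1 - alpha))
Compute ln(1 - 0.142) = ln(0.858) = -0.153151
Denominator: -694.8 * -0.153151 = 106.4093
Numerator: 0.161 * 794.1 = 127.8501
RT60 = 127.8501 / 106.4093 = 1.201

1.201 s


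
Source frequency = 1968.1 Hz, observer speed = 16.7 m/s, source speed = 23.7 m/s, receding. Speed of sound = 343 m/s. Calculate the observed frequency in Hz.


Given values:
  f_s = 1968.1 Hz, v_o = 16.7 m/s, v_s = 23.7 m/s
  Direction: receding
Formula: f_o = f_s * (c - v_o) / (c + v_s)
Numerator: c - v_o = 343 - 16.7 = 326.3
Denominator: c + v_s = 343 + 23.7 = 366.7
f_o = 1968.1 * 326.3 / 366.7 = 1751.27

1751.27 Hz


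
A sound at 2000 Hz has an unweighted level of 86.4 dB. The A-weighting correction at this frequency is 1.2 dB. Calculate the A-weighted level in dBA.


Given values:
  SPL = 86.4 dB
  A-weighting at 2000 Hz = 1.2 dB
Formula: L_A = SPL + A_weight
L_A = 86.4 + (1.2)
L_A = 87.6

87.6 dBA


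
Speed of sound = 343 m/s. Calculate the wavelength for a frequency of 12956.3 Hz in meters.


Given values:
  c = 343 m/s, f = 12956.3 Hz
Formula: lambda = c / f
lambda = 343 / 12956.3
lambda = 0.0265

0.0265 m


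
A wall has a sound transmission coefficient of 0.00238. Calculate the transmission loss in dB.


Given values:
  tau = 0.00238
Formula: TL = 10 * log10(1 / tau)
Compute 1 / tau = 1 / 0.00238 = 420.1681
Compute log10(420.1681) = 2.623423
TL = 10 * 2.623423 = 26.23

26.23 dB


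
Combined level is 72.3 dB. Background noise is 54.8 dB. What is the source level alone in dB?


Given values:
  L_total = 72.3 dB, L_bg = 54.8 dB
Formula: L_source = 10 * log10(10^(L_total/10) - 10^(L_bg/10))
Convert to linear:
  10^(72.3/10) = 16982436.5246
  10^(54.8/10) = 301995.172
Difference: 16982436.5246 - 301995.172 = 16680441.3526
L_source = 10 * log10(16680441.3526) = 72.22

72.22 dB


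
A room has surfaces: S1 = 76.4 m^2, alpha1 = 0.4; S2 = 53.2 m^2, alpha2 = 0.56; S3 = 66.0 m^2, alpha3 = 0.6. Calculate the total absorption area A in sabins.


Given surfaces:
  Surface 1: 76.4 * 0.4 = 30.56
  Surface 2: 53.2 * 0.56 = 29.792
  Surface 3: 66.0 * 0.6 = 39.6
Formula: A = sum(Si * alpha_i)
A = 30.56 + 29.792 + 39.6
A = 99.95

99.95 sabins


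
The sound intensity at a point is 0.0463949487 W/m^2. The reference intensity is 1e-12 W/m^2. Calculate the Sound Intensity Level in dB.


Given values:
  I = 0.0463949487 W/m^2
  I_ref = 1e-12 W/m^2
Formula: SIL = 10 * log10(I / I_ref)
Compute ratio: I / I_ref = 46394948700
Compute log10: log10(46394948700) = 10.666471
Multiply: SIL = 10 * 10.666471 = 106.66

106.66 dB


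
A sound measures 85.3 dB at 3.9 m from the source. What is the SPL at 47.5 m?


Given values:
  SPL1 = 85.3 dB, r1 = 3.9 m, r2 = 47.5 m
Formula: SPL2 = SPL1 - 20 * log10(r2 / r1)
Compute ratio: r2 / r1 = 47.5 / 3.9 = 12.1795
Compute log10: log10(12.1795) = 1.085629
Compute drop: 20 * 1.085629 = 21.7126
SPL2 = 85.3 - 21.7126 = 63.59

63.59 dB


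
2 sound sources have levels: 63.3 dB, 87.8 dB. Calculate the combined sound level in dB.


Formula: L_total = 10 * log10( sum(10^(Li/10)) )
  Source 1: 10^(63.3/10) = 2137962.0895
  Source 2: 10^(87.8/10) = 602559586.0744
Sum of linear values = 604697548.1639
L_total = 10 * log10(604697548.1639) = 87.82

87.82 dB


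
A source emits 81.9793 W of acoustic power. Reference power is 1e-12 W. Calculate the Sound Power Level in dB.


Given values:
  W = 81.9793 W
  W_ref = 1e-12 W
Formula: SWL = 10 * log10(W / W_ref)
Compute ratio: W / W_ref = 81979300000000
Compute log10: log10(81979300000000) = 13.913704
Multiply: SWL = 10 * 13.913704 = 139.14

139.14 dB


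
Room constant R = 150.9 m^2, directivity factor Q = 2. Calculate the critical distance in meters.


Given values:
  R = 150.9 m^2, Q = 2
Formula: d_c = 0.141 * sqrt(Q * R)
Compute Q * R = 2 * 150.9 = 301.8
Compute sqrt(301.8) = 17.3724
d_c = 0.141 * 17.3724 = 2.45

2.45 m


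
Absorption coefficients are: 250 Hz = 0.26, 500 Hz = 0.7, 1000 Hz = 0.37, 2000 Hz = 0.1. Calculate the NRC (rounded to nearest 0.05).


Given values:
  a_250 = 0.26, a_500 = 0.7
  a_1000 = 0.37, a_2000 = 0.1
Formula: NRC = (a250 + a500 + a1000 + a2000) / 4
Sum = 0.26 + 0.7 + 0.37 + 0.1 = 1.43
NRC = 1.43 / 4 = 0.3575
Rounded to nearest 0.05: 0.35

0.35


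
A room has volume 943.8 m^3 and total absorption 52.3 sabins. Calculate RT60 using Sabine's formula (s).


Given values:
  V = 943.8 m^3
  A = 52.3 sabins
Formula: RT60 = 0.161 * V / A
Numerator: 0.161 * 943.8 = 151.9518
RT60 = 151.9518 / 52.3 = 2.905

2.905 s


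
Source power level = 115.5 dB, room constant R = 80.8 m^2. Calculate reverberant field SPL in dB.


Given values:
  Lw = 115.5 dB, R = 80.8 m^2
Formula: SPL = Lw + 10 * log10(4 / R)
Compute 4 / R = 4 / 80.8 = 0.049505
Compute 10 * log10(0.049505) = -13.0535
SPL = 115.5 + (-13.0535) = 102.45

102.45 dB


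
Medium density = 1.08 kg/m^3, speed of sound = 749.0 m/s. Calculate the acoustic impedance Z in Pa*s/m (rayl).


Given values:
  rho = 1.08 kg/m^3
  c = 749.0 m/s
Formula: Z = rho * c
Z = 1.08 * 749.0
Z = 808.92

808.92 rayl


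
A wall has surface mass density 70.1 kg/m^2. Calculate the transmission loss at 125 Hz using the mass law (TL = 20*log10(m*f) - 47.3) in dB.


Given values:
  m = 70.1 kg/m^2, f = 125 Hz
Formula: TL = 20 * log10(m * f) - 47.3
Compute m * f = 70.1 * 125 = 8762.5
Compute log10(8762.5) = 3.942628
Compute 20 * 3.942628 = 78.8526
TL = 78.8526 - 47.3 = 31.55

31.55 dB


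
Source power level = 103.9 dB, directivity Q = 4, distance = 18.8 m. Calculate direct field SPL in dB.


Given values:
  Lw = 103.9 dB, Q = 4, r = 18.8 m
Formula: SPL = Lw + 10 * log10(Q / (4 * pi * r^2))
Compute 4 * pi * r^2 = 4 * pi * 18.8^2 = 4441.458
Compute Q / denom = 4 / 4441.458 = 0.00090061
Compute 10 * log10(0.00090061) = -30.4546
SPL = 103.9 + (-30.4546) = 73.45

73.45 dB


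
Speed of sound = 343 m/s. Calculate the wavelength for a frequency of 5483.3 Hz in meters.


Given values:
  c = 343 m/s, f = 5483.3 Hz
Formula: lambda = c / f
lambda = 343 / 5483.3
lambda = 0.0626

0.0626 m


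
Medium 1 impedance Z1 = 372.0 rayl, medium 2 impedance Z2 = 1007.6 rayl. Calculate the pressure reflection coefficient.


Given values:
  Z1 = 372.0 rayl, Z2 = 1007.6 rayl
Formula: R = (Z2 - Z1) / (Z2 + Z1)
Numerator: Z2 - Z1 = 1007.6 - 372.0 = 635.6
Denominator: Z2 + Z1 = 1007.6 + 372.0 = 1379.6
R = 635.6 / 1379.6 = 0.4607

0.4607


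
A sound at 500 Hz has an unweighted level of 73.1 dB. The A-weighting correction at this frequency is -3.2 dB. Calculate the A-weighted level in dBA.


Given values:
  SPL = 73.1 dB
  A-weighting at 500 Hz = -3.2 dB
Formula: L_A = SPL + A_weight
L_A = 73.1 + (-3.2)
L_A = 69.9

69.9 dBA


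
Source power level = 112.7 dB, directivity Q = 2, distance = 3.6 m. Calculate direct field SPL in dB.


Given values:
  Lw = 112.7 dB, Q = 2, r = 3.6 m
Formula: SPL = Lw + 10 * log10(Q / (4 * pi * r^2))
Compute 4 * pi * r^2 = 4 * pi * 3.6^2 = 162.8602
Compute Q / denom = 2 / 162.8602 = 0.01228047
Compute 10 * log10(0.01228047) = -19.1079
SPL = 112.7 + (-19.1079) = 93.59

93.59 dB


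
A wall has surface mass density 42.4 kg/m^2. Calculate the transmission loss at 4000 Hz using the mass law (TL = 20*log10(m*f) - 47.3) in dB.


Given values:
  m = 42.4 kg/m^2, f = 4000 Hz
Formula: TL = 20 * log10(m * f) - 47.3
Compute m * f = 42.4 * 4000 = 169600.0
Compute log10(169600.0) = 5.229426
Compute 20 * 5.229426 = 104.5885
TL = 104.5885 - 47.3 = 57.29

57.29 dB


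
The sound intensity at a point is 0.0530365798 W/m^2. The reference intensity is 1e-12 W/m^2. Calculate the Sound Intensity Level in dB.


Given values:
  I = 0.0530365798 W/m^2
  I_ref = 1e-12 W/m^2
Formula: SIL = 10 * log10(I / I_ref)
Compute ratio: I / I_ref = 53036579800
Compute log10: log10(53036579800) = 10.724576
Multiply: SIL = 10 * 10.724576 = 107.25

107.25 dB


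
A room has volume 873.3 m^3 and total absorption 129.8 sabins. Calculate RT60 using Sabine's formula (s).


Given values:
  V = 873.3 m^3
  A = 129.8 sabins
Formula: RT60 = 0.161 * V / A
Numerator: 0.161 * 873.3 = 140.6013
RT60 = 140.6013 / 129.8 = 1.083

1.083 s


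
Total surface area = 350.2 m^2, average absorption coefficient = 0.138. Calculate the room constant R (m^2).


Given values:
  S = 350.2 m^2, alpha = 0.138
Formula: R = S * alpha / (1 - alpha)
Numerator: 350.2 * 0.138 = 48.3276
Denominator: 1 - 0.138 = 0.862
R = 48.3276 / 0.862 = 56.06

56.06 m^2


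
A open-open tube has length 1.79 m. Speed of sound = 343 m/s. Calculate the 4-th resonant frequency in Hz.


Given values:
  Tube type: open-open, L = 1.79 m, c = 343 m/s, n = 4
Formula: f_n = n * c / (2 * L)
Compute 2 * L = 2 * 1.79 = 3.58
f = 4 * 343 / 3.58
f = 383.24

383.24 Hz


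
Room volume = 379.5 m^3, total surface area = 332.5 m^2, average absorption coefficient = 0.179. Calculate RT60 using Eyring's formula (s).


Given values:
  V = 379.5 m^3, S = 332.5 m^2, alpha = 0.179
Formula: RT60 = 0.161 * V / (-S * ln(1 - alpha))
Compute ln(1 - 0.179) = ln(0.821) = -0.197232
Denominator: -332.5 * -0.197232 = 65.5796
Numerator: 0.161 * 379.5 = 61.0995
RT60 = 61.0995 / 65.5796 = 0.932

0.932 s


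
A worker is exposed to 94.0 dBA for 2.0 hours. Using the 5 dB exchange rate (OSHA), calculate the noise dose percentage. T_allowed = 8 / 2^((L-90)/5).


Given values:
  L = 94.0 dBA, T = 2.0 hours
Formula: T_allowed = 8 / 2^((L - 90) / 5)
Compute exponent: (94.0 - 90) / 5 = 0.8
Compute 2^(0.8) = 1.741101
T_allowed = 8 / 1.741101 = 4.594794 hours
Dose = (T / T_allowed) * 100
Dose = (2.0 / 4.594794) * 100 = 43.53

43.53 %


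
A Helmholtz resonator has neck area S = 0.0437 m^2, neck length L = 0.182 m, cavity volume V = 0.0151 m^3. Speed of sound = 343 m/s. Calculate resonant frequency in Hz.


Given values:
  S = 0.0437 m^2, L = 0.182 m, V = 0.0151 m^3, c = 343 m/s
Formula: f = (c / (2*pi)) * sqrt(S / (V * L))
Compute V * L = 0.0151 * 0.182 = 0.0027482
Compute S / (V * L) = 0.0437 / 0.0027482 = 15.9013
Compute sqrt(15.9013) = 3.987643
Compute c / (2*pi) = 343 / 6.283185 = 54.590148
f = 54.590148 * 3.987643 = 217.69

217.69 Hz


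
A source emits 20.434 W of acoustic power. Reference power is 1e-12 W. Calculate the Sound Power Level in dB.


Given values:
  W = 20.434 W
  W_ref = 1e-12 W
Formula: SWL = 10 * log10(W / W_ref)
Compute ratio: W / W_ref = 20434000000000
Compute log10: log10(20434000000000) = 13.310353
Multiply: SWL = 10 * 13.310353 = 133.1

133.1 dB


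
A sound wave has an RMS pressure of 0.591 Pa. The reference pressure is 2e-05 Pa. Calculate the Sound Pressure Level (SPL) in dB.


Given values:
  p = 0.591 Pa
  p_ref = 2e-05 Pa
Formula: SPL = 20 * log10(p / p_ref)
Compute ratio: p / p_ref = 0.591 / 2e-05 = 29550
Compute log10: log10(29550) = 4.470557
Multiply: SPL = 20 * 4.470557 = 89.41

89.41 dB


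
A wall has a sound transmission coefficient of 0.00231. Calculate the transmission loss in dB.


Given values:
  tau = 0.00231
Formula: TL = 10 * log10(1 / tau)
Compute 1 / tau = 1 / 0.00231 = 432.9004
Compute log10(432.9004) = 2.636388
TL = 10 * 2.636388 = 26.36

26.36 dB


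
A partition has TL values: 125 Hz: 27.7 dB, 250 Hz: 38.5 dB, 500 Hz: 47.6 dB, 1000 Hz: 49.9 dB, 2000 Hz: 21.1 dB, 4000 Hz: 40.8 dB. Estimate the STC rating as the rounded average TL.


Given TL values at each frequency:
  125 Hz: 27.7 dB
  250 Hz: 38.5 dB
  500 Hz: 47.6 dB
  1000 Hz: 49.9 dB
  2000 Hz: 21.1 dB
  4000 Hz: 40.8 dB
Formula: STC ~ round(average of TL values)
Sum = 27.7 + 38.5 + 47.6 + 49.9 + 21.1 + 40.8 = 225.6
Average = 225.6 / 6 = 37.6
Rounded: 38

38


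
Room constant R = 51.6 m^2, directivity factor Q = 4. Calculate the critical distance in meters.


Given values:
  R = 51.6 m^2, Q = 4
Formula: d_c = 0.141 * sqrt(Q * R)
Compute Q * R = 4 * 51.6 = 206.4
Compute sqrt(206.4) = 14.3666
d_c = 0.141 * 14.3666 = 2.026

2.026 m


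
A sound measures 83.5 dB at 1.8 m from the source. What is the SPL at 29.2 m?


Given values:
  SPL1 = 83.5 dB, r1 = 1.8 m, r2 = 29.2 m
Formula: SPL2 = SPL1 - 20 * log10(r2 / r1)
Compute ratio: r2 / r1 = 29.2 / 1.8 = 16.2222
Compute log10: log10(16.2222) = 1.21011
Compute drop: 20 * 1.21011 = 24.2022
SPL2 = 83.5 - 24.2022 = 59.3

59.3 dB


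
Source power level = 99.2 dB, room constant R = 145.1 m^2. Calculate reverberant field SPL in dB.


Given values:
  Lw = 99.2 dB, R = 145.1 m^2
Formula: SPL = Lw + 10 * log10(4 / R)
Compute 4 / R = 4 / 145.1 = 0.027567
Compute 10 * log10(0.027567) = -15.5961
SPL = 99.2 + (-15.5961) = 83.6

83.6 dB


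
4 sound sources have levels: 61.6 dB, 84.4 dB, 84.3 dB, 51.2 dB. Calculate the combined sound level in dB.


Formula: L_total = 10 * log10( sum(10^(Li/10)) )
  Source 1: 10^(61.6/10) = 1445439.7707
  Source 2: 10^(84.4/10) = 275422870.3338
  Source 3: 10^(84.3/10) = 269153480.3927
  Source 4: 10^(51.2/10) = 131825.6739
Sum of linear values = 546153616.1711
L_total = 10 * log10(546153616.1711) = 87.37

87.37 dB


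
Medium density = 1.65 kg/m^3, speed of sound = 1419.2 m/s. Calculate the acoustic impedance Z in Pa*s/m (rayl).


Given values:
  rho = 1.65 kg/m^3
  c = 1419.2 m/s
Formula: Z = rho * c
Z = 1.65 * 1419.2
Z = 2341.68

2341.68 rayl


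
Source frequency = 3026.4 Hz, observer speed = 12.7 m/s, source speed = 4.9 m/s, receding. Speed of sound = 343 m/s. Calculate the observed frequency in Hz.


Given values:
  f_s = 3026.4 Hz, v_o = 12.7 m/s, v_s = 4.9 m/s
  Direction: receding
Formula: f_o = f_s * (c - v_o) / (c + v_s)
Numerator: c - v_o = 343 - 12.7 = 330.3
Denominator: c + v_s = 343 + 4.9 = 347.9
f_o = 3026.4 * 330.3 / 347.9 = 2873.3

2873.3 Hz


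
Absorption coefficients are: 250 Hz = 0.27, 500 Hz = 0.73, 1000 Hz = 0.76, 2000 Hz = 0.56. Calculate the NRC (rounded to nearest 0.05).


Given values:
  a_250 = 0.27, a_500 = 0.73
  a_1000 = 0.76, a_2000 = 0.56
Formula: NRC = (a250 + a500 + a1000 + a2000) / 4
Sum = 0.27 + 0.73 + 0.76 + 0.56 = 2.32
NRC = 2.32 / 4 = 0.58
Rounded to nearest 0.05: 0.6

0.6


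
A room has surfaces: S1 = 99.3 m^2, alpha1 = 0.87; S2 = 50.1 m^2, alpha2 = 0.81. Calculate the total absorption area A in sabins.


Given surfaces:
  Surface 1: 99.3 * 0.87 = 86.391
  Surface 2: 50.1 * 0.81 = 40.581
Formula: A = sum(Si * alpha_i)
A = 86.391 + 40.581
A = 126.97

126.97 sabins
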